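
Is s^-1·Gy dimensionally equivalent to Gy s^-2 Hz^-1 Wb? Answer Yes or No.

No

Left side:
  Gy = J/kg (absorbed dose = energy per mass),
      = m²·s⁻².
  Combining: s⁻¹·Gy = s⁻¹ · (m²·s⁻²) = m²·s⁻³.
Right side:
  Gy = J/kg (absorbed dose = energy per mass),
      = m²·s⁻².
  Hz = 1/s = s⁻¹ (frequency is cycles per second).
  So Hz⁻¹ = s.
  Wb = V·s (flux: a volt is a weber per second),
      = kg·m²·s⁻²·A⁻¹.
  Combining: Gy·s⁻²·Hz⁻¹·Wb = (m²·s⁻²) · s⁻² · s · (kg·m²·s⁻²·A⁻¹) = kg·m⁴·s⁻⁵·A⁻¹.
Left is m²·s⁻³; right is kg·m⁴·s⁻⁵·A⁻¹ — different.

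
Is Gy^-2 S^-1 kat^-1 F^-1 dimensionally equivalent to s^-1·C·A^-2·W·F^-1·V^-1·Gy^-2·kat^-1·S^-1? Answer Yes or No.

Left side:
  Gy = J/kg (absorbed dose = energy per mass),
      = m²·s⁻².
  So Gy⁻² = m⁻⁴·s⁴.
  S = 1/Ω (conductance is reciprocal resistance),
      = kg⁻¹·m⁻²·s³·A².
  So S⁻¹ = kg·m²·s⁻³·A⁻².
  kat = mol/s = s⁻¹·mol (catalytic activity).
  So kat⁻¹ = s·mol⁻¹.
  F = C/V (capacitance = charge per voltage),
      = A·s/(kg·m²·s⁻³·A⁻¹) (substituting C and V),
      = kg⁻¹·m⁻²·s⁴·A².
  So F⁻¹ = kg·m²·s⁻⁴·A⁻².
  Combining: Gy⁻²·S⁻¹·kat⁻¹·F⁻¹ = (m⁻⁴·s⁴) · (kg·m²·s⁻³·A⁻²) · (s·mol⁻¹) · (kg·m²·s⁻⁴·A⁻²) = kg²·s⁻²·A⁻⁴·mol⁻¹.
Right side:
  C = A·s = s·A (charge = current × time).
  W = J/s (power = energy per time),
      = kg·m²·s⁻³.
  F = C/V (capacitance = charge per voltage),
      = A·s/(kg·m²·s⁻³·A⁻¹) (substituting C and V),
      = kg⁻¹·m⁻²·s⁴·A².
  So F⁻¹ = kg·m²·s⁻⁴·A⁻².
  V = W/A (potential = power per current),
      = kg·m²·s⁻³·A⁻¹.
  So V⁻¹ = kg⁻¹·m⁻²·s³·A.
  Gy = J/kg (absorbed dose = energy per mass),
      = m²·s⁻².
  So Gy⁻² = m⁻⁴·s⁴.
  kat = mol/s = s⁻¹·mol (catalytic activity).
  So kat⁻¹ = s·mol⁻¹.
  S = 1/Ω (conductance is reciprocal resistance),
      = kg⁻¹·m⁻²·s³·A².
  So S⁻¹ = kg·m²·s⁻³·A⁻².
  Combining: s⁻¹·C·A⁻²·W·F⁻¹·V⁻¹·Gy⁻²·kat⁻¹·S⁻¹ = s⁻¹ · (s·A) · A⁻² · (kg·m²·s⁻³) · (kg·m²·s⁻⁴·A⁻²) · (kg⁻¹·m⁻²·s³·A) · (m⁻⁴·s⁴) · (s·mol⁻¹) · (kg·m²·s⁻³·A⁻²) = kg²·s⁻²·A⁻⁴·mol⁻¹.
Both reduce to kg²·s⁻²·A⁻⁴·mol⁻¹.

Yes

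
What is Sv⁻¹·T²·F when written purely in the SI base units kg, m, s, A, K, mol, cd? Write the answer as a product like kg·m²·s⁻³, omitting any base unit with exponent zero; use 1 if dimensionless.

kg·m⁻⁴·s²

Sv = m²·s⁻².
So Sv⁻¹ = m⁻²·s².
T = kg·s⁻²·A⁻¹.
So T² = kg²·s⁻⁴·A⁻².
F = kg⁻¹·m⁻²·s⁴·A².
Combining: Sv⁻¹·T²·F = (m⁻²·s²) · (kg²·s⁻⁴·A⁻²) · (kg⁻¹·m⁻²·s⁴·A²) = kg·m⁻⁴·s².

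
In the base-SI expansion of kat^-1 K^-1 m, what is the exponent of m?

kat = s⁻¹·mol.
So kat⁻¹ = s·mol⁻¹.
Combining: kat⁻¹·K⁻¹·m = (s·mol⁻¹) · K⁻¹ · m = m·s·K⁻¹·mol⁻¹.
The exponent of m is 1.

1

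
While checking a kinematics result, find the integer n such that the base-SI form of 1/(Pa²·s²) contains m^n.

2

Pa = N/m² (pressure = force per area),
    = kg·m⁻¹·s⁻².
So Pa⁻² = kg⁻²·m²·s⁴.
Combining: Pa⁻²·s⁻² = (kg⁻²·m²·s⁴) · s⁻² = kg⁻²·m²·s².
The exponent of m is 2.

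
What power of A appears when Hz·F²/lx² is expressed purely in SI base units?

lx = m⁻²·cd.
So lx⁻² = m⁴·cd⁻².
Hz = s⁻¹.
F = kg⁻¹·m⁻²·s⁴·A².
So F² = kg⁻²·m⁻⁴·s⁸·A⁴.
Combining: lx⁻²·Hz·F² = (m⁴·cd⁻²) · s⁻¹ · (kg⁻²·m⁻⁴·s⁸·A⁴) = kg⁻²·s⁷·A⁴·cd⁻².
The exponent of A is 4.

4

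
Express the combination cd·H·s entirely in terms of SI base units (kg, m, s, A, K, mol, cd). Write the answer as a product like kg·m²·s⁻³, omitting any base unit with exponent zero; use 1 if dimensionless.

H = kg·m²·s⁻²·A⁻².
Combining: cd·H·s = cd · (kg·m²·s⁻²·A⁻²) · s = kg·m²·s⁻¹·A⁻²·cd.

kg·m²·s⁻¹·A⁻²·cd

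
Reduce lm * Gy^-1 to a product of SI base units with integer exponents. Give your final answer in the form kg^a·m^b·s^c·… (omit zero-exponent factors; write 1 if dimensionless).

lm = cd·sr = cd (luminous flux; sr is dimensionless).
Gy = J/kg (absorbed dose = energy per mass),
    = m²·s⁻².
So Gy⁻¹ = m⁻²·s².
Combining: lm·Gy⁻¹ = cd · (m⁻²·s²) = m⁻²·s²·cd.

m⁻²·s²·cd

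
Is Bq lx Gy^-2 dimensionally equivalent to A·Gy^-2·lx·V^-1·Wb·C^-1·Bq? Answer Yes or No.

Yes

Left side:
  Bq = 1/s = s⁻¹ (activity is decays per second).
  lx = lm/m² (illuminance = luminous flux per area),
      = m⁻²·cd.
  Gy = J/kg (absorbed dose = energy per mass),
      = m²·s⁻².
  So Gy⁻² = m⁻⁴·s⁴.
  Combining: Bq·lx·Gy⁻² = s⁻¹ · (m⁻²·cd) · (m⁻⁴·s⁴) = m⁻⁶·s³·cd.
Right side:
  Gy = J/kg (absorbed dose = energy per mass),
      = m²·s⁻².
  So Gy⁻² = m⁻⁴·s⁴.
  lx = lm/m² (illuminance = luminous flux per area),
      = m⁻²·cd.
  V = W/A (potential = power per current),
      = kg·m²·s⁻³·A⁻¹.
  So V⁻¹ = kg⁻¹·m⁻²·s³·A.
  Wb = V·s (flux: a volt is a weber per second),
      = kg·m²·s⁻²·A⁻¹.
  C = A·s = s·A (charge = current × time).
  So C⁻¹ = s⁻¹·A⁻¹.
  Bq = 1/s = s⁻¹ (activity is decays per second).
  Combining: A·Gy⁻²·lx·V⁻¹·Wb·C⁻¹·Bq = A · (m⁻⁴·s⁴) · (m⁻²·cd) · (kg⁻¹·m⁻²·s³·A) · (kg·m²·s⁻²·A⁻¹) · (s⁻¹·A⁻¹) · s⁻¹ = m⁻⁶·s³·cd.
Both reduce to m⁻⁶·s³·cd.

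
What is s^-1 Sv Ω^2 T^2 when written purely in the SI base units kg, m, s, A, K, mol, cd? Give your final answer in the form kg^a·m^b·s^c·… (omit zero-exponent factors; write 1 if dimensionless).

Sv = m²·s⁻².
Ω = kg·m²·s⁻³·A⁻².
So Ω² = kg²·m⁴·s⁻⁶·A⁻⁴.
T = kg·s⁻²·A⁻¹.
So T² = kg²·s⁻⁴·A⁻².
Combining: s⁻¹·Sv·Ω²·T² = s⁻¹ · (m²·s⁻²) · (kg²·m⁴·s⁻⁶·A⁻⁴) · (kg²·s⁻⁴·A⁻²) = kg⁴·m⁶·s⁻¹³·A⁻⁶.

kg⁴·m⁶·s⁻¹³·A⁻⁶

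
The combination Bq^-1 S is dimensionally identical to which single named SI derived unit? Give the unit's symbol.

F

Bq = 1/s = s⁻¹ (activity is decays per second).
So Bq⁻¹ = s.
S = 1/Ω (conductance is reciprocal resistance),
    = kg⁻¹·m⁻²·s³·A².
Combining: Bq⁻¹·S = s · (kg⁻¹·m⁻²·s³·A²) = kg⁻¹·m⁻²·s⁴·A².
kg⁻¹·m⁻²·s⁴·A² is the base-SI form of the farad.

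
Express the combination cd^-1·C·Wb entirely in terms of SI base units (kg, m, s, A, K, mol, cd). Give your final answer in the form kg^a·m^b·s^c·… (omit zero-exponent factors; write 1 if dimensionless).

kg·m²·s⁻¹·cd⁻¹

C = A·s = s·A (charge = current × time).
Wb = V·s (flux: a volt is a weber per second),
    = kg·m²·s⁻²·A⁻¹.
Combining: cd⁻¹·C·Wb = cd⁻¹ · (s·A) · (kg·m²·s⁻²·A⁻¹) = kg·m²·s⁻¹·cd⁻¹.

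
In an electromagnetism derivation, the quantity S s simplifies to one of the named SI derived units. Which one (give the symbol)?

S = 1/Ω (conductance is reciprocal resistance),
    = kg⁻¹·m⁻²·s³·A².
Combining: S·s = (kg⁻¹·m⁻²·s³·A²) · s = kg⁻¹·m⁻²·s⁴·A².
kg⁻¹·m⁻²·s⁴·A² is the base-SI form of the farad.

F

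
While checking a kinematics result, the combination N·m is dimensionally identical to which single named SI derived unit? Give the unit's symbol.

N = kg·m/s² = kg·m·s⁻² (force = mass × acceleration).
Combining: N·m = (kg·m·s⁻²) · m = kg·m²·s⁻².
kg·m²·s⁻² is the base-SI form of the joule.

J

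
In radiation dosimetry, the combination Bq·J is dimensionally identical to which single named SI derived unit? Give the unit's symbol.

Bq = s⁻¹.
J = kg·m²·s⁻².
Combining: Bq·J = s⁻¹ · (kg·m²·s⁻²) = kg·m²·s⁻³.
kg·m²·s⁻³ is the base-SI form of the watt.

W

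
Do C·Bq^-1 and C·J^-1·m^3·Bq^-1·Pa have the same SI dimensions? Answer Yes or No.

Left side:
  C = A·s = s·A (charge = current × time).
  Bq = 1/s = s⁻¹ (activity is decays per second).
  So Bq⁻¹ = s.
  Combining: C·Bq⁻¹ = (s·A) · s = s²·A.
Right side:
  C = A·s = s·A (charge = current × time).
  J = N·m (work = force × distance),
      = kg·m²·s⁻².
  So J⁻¹ = kg⁻¹·m⁻²·s².
  Bq = 1/s = s⁻¹ (activity is decays per second).
  So Bq⁻¹ = s.
  Pa = N/m² (pressure = force per area),
      = kg·m⁻¹·s⁻².
  Combining: C·J⁻¹·m³·Bq⁻¹·Pa = (s·A) · (kg⁻¹·m⁻²·s²) · m³ · s · (kg·m⁻¹·s⁻²) = s²·A.
Both reduce to s²·A.

Yes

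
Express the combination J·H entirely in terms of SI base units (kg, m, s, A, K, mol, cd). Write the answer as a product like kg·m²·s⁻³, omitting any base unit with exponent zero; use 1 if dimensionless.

J = N·m (work = force × distance),
    = kg·m²·s⁻².
H = Wb/A (inductance = flux per current),
    = kg·m²·s⁻²·A⁻².
Combining: J·H = (kg·m²·s⁻²) · (kg·m²·s⁻²·A⁻²) = kg²·m⁴·s⁻⁴·A⁻².

kg²·m⁴·s⁻⁴·A⁻²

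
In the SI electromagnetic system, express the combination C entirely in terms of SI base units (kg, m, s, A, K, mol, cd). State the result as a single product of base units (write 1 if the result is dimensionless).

C = s·A.

s·A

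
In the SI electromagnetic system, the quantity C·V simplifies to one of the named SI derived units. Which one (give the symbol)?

C = s·A.
V = kg·m²·s⁻³·A⁻¹.
Combining: C·V = (s·A) · (kg·m²·s⁻³·A⁻¹) = kg·m²·s⁻².
kg·m²·s⁻² is the base-SI form of the joule.

J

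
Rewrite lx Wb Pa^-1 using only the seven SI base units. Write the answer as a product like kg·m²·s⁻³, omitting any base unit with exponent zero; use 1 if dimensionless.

m·A⁻¹·cd

lx = m⁻²·cd.
Wb = kg·m²·s⁻²·A⁻¹.
Pa = kg·m⁻¹·s⁻².
So Pa⁻¹ = kg⁻¹·m·s².
Combining: lx·Wb·Pa⁻¹ = (m⁻²·cd) · (kg·m²·s⁻²·A⁻¹) · (kg⁻¹·m·s²) = m·A⁻¹·cd.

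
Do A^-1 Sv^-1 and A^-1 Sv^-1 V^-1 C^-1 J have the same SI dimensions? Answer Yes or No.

Yes

Left side:
  Sv = m²·s⁻².
  So Sv⁻¹ = m⁻²·s².
  Combining: A⁻¹·Sv⁻¹ = A⁻¹ · (m⁻²·s²) = m⁻²·s²·A⁻¹.
Right side:
  Sv = m²·s⁻².
  So Sv⁻¹ = m⁻²·s².
  V = kg·m²·s⁻³·A⁻¹.
  So V⁻¹ = kg⁻¹·m⁻²·s³·A.
  C = s·A.
  So C⁻¹ = s⁻¹·A⁻¹.
  J = kg·m²·s⁻².
  Combining: A⁻¹·Sv⁻¹·V⁻¹·C⁻¹·J = A⁻¹ · (m⁻²·s²) · (kg⁻¹·m⁻²·s³·A) · (s⁻¹·A⁻¹) · (kg·m²·s⁻²) = m⁻²·s²·A⁻¹.
Both reduce to m⁻²·s²·A⁻¹.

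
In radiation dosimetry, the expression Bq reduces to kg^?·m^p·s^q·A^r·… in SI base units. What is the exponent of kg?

0

Bq = 1/s = s⁻¹ (activity is decays per second).
The exponent of kg is 0.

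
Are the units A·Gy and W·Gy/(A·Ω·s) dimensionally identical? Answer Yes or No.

No

Left side:
  Gy = J/kg (absorbed dose = energy per mass),
      = m²·s⁻².
  Combining: A·Gy = A · (m²·s⁻²) = m²·s⁻²·A.
Right side:
  W = kg·m²·s⁻³.
  Ω = kg·m²·s⁻³·A⁻².
  So Ω⁻¹ = kg⁻¹·m⁻²·s³·A².
  Gy = m²·s⁻².
  Combining: A⁻¹·W·Ω⁻¹·s⁻¹·Gy = A⁻¹ · (kg·m²·s⁻³) · (kg⁻¹·m⁻²·s³·A²) · s⁻¹ · (m²·s⁻²) = m²·s⁻³·A.
Left is m²·s⁻²·A; right is m²·s⁻³·A — different.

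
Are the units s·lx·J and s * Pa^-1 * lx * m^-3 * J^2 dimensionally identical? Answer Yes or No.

Left side:
  lx = lm/m² (illuminance = luminous flux per area),
      = m⁻²·cd.
  J = N·m (work = force × distance),
      = kg·m²·s⁻².
  Combining: s·lx·J = s · (m⁻²·cd) · (kg·m²·s⁻²) = kg·s⁻¹·cd.
Right side:
  Pa = kg·m⁻¹·s⁻².
  So Pa⁻¹ = kg⁻¹·m·s².
  lx = m⁻²·cd.
  J = kg·m²·s⁻².
  So J² = kg²·m⁴·s⁻⁴.
  Combining: s·Pa⁻¹·lx·m⁻³·J² = s · (kg⁻¹·m·s²) · (m⁻²·cd) · m⁻³ · (kg²·m⁴·s⁻⁴) = kg·s⁻¹·cd.
Both reduce to kg·s⁻¹·cd.

Yes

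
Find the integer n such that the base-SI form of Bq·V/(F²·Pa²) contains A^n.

-5

Bq = s⁻¹.
V = kg·m²·s⁻³·A⁻¹.
F = kg⁻¹·m⁻²·s⁴·A².
So F⁻² = kg²·m⁴·s⁻⁸·A⁻⁴.
Pa = kg·m⁻¹·s⁻².
So Pa⁻² = kg⁻²·m²·s⁴.
Combining: Bq·V·F⁻²·Pa⁻² = s⁻¹ · (kg·m²·s⁻³·A⁻¹) · (kg²·m⁴·s⁻⁸·A⁻⁴) · (kg⁻²·m²·s⁴) = kg·m⁸·s⁻⁸·A⁻⁵.
The exponent of A is -5.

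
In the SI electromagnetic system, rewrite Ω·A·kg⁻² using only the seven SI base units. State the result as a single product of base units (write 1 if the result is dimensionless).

kg⁻¹·m²·s⁻³·A⁻¹

Ω = V/A (resistance = voltage per current),
    = kg·m²·s⁻³·A⁻².
Combining: Ω·A·kg⁻² = (kg·m²·s⁻³·A⁻²) · A · kg⁻² = kg⁻¹·m²·s⁻³·A⁻¹.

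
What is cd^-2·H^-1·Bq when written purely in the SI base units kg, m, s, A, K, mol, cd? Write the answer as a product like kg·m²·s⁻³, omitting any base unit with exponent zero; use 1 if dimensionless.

H = kg·m²·s⁻²·A⁻².
So H⁻¹ = kg⁻¹·m⁻²·s²·A².
Bq = s⁻¹.
Combining: cd⁻²·H⁻¹·Bq = cd⁻² · (kg⁻¹·m⁻²·s²·A²) · s⁻¹ = kg⁻¹·m⁻²·s·A²·cd⁻².

kg⁻¹·m⁻²·s·A²·cd⁻²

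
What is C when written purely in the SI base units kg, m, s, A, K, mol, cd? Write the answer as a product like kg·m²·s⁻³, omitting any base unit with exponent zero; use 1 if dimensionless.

C = A·s = s·A (charge = current × time).

s·A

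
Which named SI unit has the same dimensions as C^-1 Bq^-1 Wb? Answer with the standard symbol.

H

C = A·s = s·A (charge = current × time).
So C⁻¹ = s⁻¹·A⁻¹.
Bq = 1/s = s⁻¹ (activity is decays per second).
So Bq⁻¹ = s.
Wb = V·s (flux: a volt is a weber per second),
    = kg·m²·s⁻²·A⁻¹.
Combining: C⁻¹·Bq⁻¹·Wb = (s⁻¹·A⁻¹) · s · (kg·m²·s⁻²·A⁻¹) = kg·m²·s⁻²·A⁻².
kg·m²·s⁻²·A⁻² is the base-SI form of the henry.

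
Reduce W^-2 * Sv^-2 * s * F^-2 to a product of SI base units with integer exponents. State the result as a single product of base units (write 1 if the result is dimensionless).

m⁻⁴·s³·A⁻⁴

W = kg·m²·s⁻³.
So W⁻² = kg⁻²·m⁻⁴·s⁶.
Sv = m²·s⁻².
So Sv⁻² = m⁻⁴·s⁴.
F = kg⁻¹·m⁻²·s⁴·A².
So F⁻² = kg²·m⁴·s⁻⁸·A⁻⁴.
Combining: W⁻²·Sv⁻²·s·F⁻² = (kg⁻²·m⁻⁴·s⁶) · (m⁻⁴·s⁴) · s · (kg²·m⁴·s⁻⁸·A⁻⁴) = m⁻⁴·s³·A⁻⁴.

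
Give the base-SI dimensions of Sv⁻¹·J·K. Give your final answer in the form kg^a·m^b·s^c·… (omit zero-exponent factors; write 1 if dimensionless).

Sv = J/kg (equivalent dose = energy per mass),
    = m²·s⁻².
So Sv⁻¹ = m⁻²·s².
J = N·m (work = force × distance),
    = kg·m²·s⁻².
Combining: Sv⁻¹·J·K = (m⁻²·s²) · (kg·m²·s⁻²) · K = kg·K.

kg·K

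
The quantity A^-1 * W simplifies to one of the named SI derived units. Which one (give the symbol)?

V

W = J/s (power = energy per time),
    = kg·m²·s⁻³.
Combining: A⁻¹·W = A⁻¹ · (kg·m²·s⁻³) = kg·m²·s⁻³·A⁻¹.
kg·m²·s⁻³·A⁻¹ is the base-SI form of the volt.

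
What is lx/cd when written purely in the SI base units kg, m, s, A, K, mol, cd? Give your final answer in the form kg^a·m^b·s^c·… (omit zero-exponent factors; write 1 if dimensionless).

lx = m⁻²·cd.
Combining: lx·cd⁻¹ = (m⁻²·cd) · cd⁻¹ = m⁻².

m⁻²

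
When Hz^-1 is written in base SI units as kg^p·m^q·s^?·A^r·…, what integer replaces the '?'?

Hz = 1/s = s⁻¹ (frequency is cycles per second).
So Hz⁻¹ = s.
The exponent of s is 1.

1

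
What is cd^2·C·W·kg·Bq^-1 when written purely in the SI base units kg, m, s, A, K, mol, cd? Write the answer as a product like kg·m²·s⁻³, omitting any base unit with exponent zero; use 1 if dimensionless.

C = s·A.
W = kg·m²·s⁻³.
Bq = s⁻¹.
So Bq⁻¹ = s.
Combining: cd²·C·W·kg·Bq⁻¹ = cd² · (s·A) · (kg·m²·s⁻³) · kg · s = kg²·m²·s⁻¹·A·cd².

kg²·m²·s⁻¹·A·cd²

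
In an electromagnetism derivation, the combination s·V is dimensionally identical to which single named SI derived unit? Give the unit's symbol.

Wb

V = W/A (potential = power per current),
    = kg·m²·s⁻³·A⁻¹.
Combining: s·V = s · (kg·m²·s⁻³·A⁻¹) = kg·m²·s⁻²·A⁻¹.
kg·m²·s⁻²·A⁻¹ is the base-SI form of the weber.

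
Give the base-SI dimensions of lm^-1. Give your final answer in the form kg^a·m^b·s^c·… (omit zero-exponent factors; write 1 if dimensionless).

lm = cd.
So lm⁻¹ = cd⁻¹.

cd⁻¹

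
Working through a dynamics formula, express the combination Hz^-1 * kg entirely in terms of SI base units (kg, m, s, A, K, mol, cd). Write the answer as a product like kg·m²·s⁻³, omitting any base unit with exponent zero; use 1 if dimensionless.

kg·s

Hz = 1/s = s⁻¹ (frequency is cycles per second).
So Hz⁻¹ = s.
Combining: Hz⁻¹·kg = s · kg = kg·s.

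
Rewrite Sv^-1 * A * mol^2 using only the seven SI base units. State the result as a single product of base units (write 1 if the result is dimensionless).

Sv = m²·s⁻².
So Sv⁻¹ = m⁻²·s².
Combining: Sv⁻¹·A·mol² = (m⁻²·s²) · A · mol² = m⁻²·s²·A·mol².

m⁻²·s²·A·mol²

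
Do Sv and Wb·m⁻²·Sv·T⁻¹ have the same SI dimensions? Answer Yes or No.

Yes

Left side:
  Sv = J/kg (equivalent dose = energy per mass),
      = m²·s⁻².
Right side:
  Wb = V·s (flux: a volt is a weber per second),
      = kg·m²·s⁻²·A⁻¹.
  Sv = J/kg (equivalent dose = energy per mass),
      = m²·s⁻².
  T = Wb/m² (flux density = flux per area),
      = kg·s⁻²·A⁻¹.
  So T⁻¹ = kg⁻¹·s²·A.
  Combining: Wb·m⁻²·Sv·T⁻¹ = (kg·m²·s⁻²·A⁻¹) · m⁻² · (m²·s⁻²) · (kg⁻¹·s²·A) = m²·s⁻².
Both reduce to m²·s⁻².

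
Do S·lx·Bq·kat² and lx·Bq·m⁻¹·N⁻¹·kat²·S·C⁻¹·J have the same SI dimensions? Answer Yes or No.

No

Left side:
  S = 1/Ω (conductance is reciprocal resistance),
      = kg⁻¹·m⁻²·s³·A².
  lx = lm/m² (illuminance = luminous flux per area),
      = m⁻²·cd.
  Bq = 1/s = s⁻¹ (activity is decays per second).
  kat = mol/s = s⁻¹·mol (catalytic activity).
  So kat² = s⁻²·mol².
  Combining: S·lx·Bq·kat² = (kg⁻¹·m⁻²·s³·A²) · (m⁻²·cd) · s⁻¹ · (s⁻²·mol²) = kg⁻¹·m⁻⁴·A²·mol²·cd.
Right side:
  lx = m⁻²·cd.
  Bq = s⁻¹.
  N = kg·m·s⁻².
  So N⁻¹ = kg⁻¹·m⁻¹·s².
  kat = s⁻¹·mol.
  So kat² = s⁻²·mol².
  S = kg⁻¹·m⁻²·s³·A².
  C = s·A.
  So C⁻¹ = s⁻¹·A⁻¹.
  J = kg·m²·s⁻².
  Combining: lx·Bq·m⁻¹·N⁻¹·kat²·S·C⁻¹·J = (m⁻²·cd) · s⁻¹ · m⁻¹ · (kg⁻¹·m⁻¹·s²) · (s⁻²·mol²) · (kg⁻¹·m⁻²·s³·A²) · (s⁻¹·A⁻¹) · (kg·m²·s⁻²) = kg⁻¹·m⁻⁴·s⁻¹·A·mol²·cd.
Left is kg⁻¹·m⁻⁴·A²·mol²·cd; right is kg⁻¹·m⁻⁴·s⁻¹·A·mol²·cd — different.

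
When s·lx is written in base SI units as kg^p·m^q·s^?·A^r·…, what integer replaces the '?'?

lx = m⁻²·cd.
Combining: s·lx = s · (m⁻²·cd) = m⁻²·s·cd.
The exponent of s is 1.

1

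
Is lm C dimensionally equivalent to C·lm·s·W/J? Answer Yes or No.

Left side:
  lm = cd.
  C = s·A.
  Combining: lm·C = cd · (s·A) = s·A·cd.
Right side:
  J = N·m (work = force × distance),
      = kg·m²·s⁻².
  So J⁻¹ = kg⁻¹·m⁻²·s².
  C = A·s = s·A (charge = current × time).
  lm = cd·sr = cd (luminous flux; sr is dimensionless).
  W = J/s (power = energy per time),
      = kg·m²·s⁻³.
  Combining: J⁻¹·C·lm·s·W = (kg⁻¹·m⁻²·s²) · (s·A) · cd · s · (kg·m²·s⁻³) = s·A·cd.
Both reduce to s·A·cd.

Yes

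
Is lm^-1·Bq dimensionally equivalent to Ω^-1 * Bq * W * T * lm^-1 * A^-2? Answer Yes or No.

Left side:
  lm = cd·sr = cd (luminous flux; sr is dimensionless).
  So lm⁻¹ = cd⁻¹.
  Bq = 1/s = s⁻¹ (activity is decays per second).
  Combining: lm⁻¹·Bq = cd⁻¹ · s⁻¹ = s⁻¹·cd⁻¹.
Right side:
  Ω = V/A (resistance = voltage per current),
      = kg·m²·s⁻³·A⁻².
  So Ω⁻¹ = kg⁻¹·m⁻²·s³·A².
  Bq = 1/s = s⁻¹ (activity is decays per second).
  W = J/s (power = energy per time),
      = kg·m²·s⁻³.
  T = Wb/m² (flux density = flux per area),
      = kg·s⁻²·A⁻¹.
  lm = cd·sr = cd (luminous flux; sr is dimensionless).
  So lm⁻¹ = cd⁻¹.
  Combining: Ω⁻¹·Bq·W·T·lm⁻¹·A⁻² = (kg⁻¹·m⁻²·s³·A²) · s⁻¹ · (kg·m²·s⁻³) · (kg·s⁻²·A⁻¹) · cd⁻¹ · A⁻² = kg·s⁻³·A⁻¹·cd⁻¹.
Left is s⁻¹·cd⁻¹; right is kg·s⁻³·A⁻¹·cd⁻¹ — different.

No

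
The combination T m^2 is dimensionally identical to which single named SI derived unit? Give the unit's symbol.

Wb

T = Wb/m² (flux density = flux per area),
    = kg·s⁻²·A⁻¹.
Combining: T·m² = (kg·s⁻²·A⁻¹) · m² = kg·m²·s⁻²·A⁻¹.
kg·m²·s⁻²·A⁻¹ is the base-SI form of the weber.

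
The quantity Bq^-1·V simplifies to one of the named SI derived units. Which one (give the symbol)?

Wb

Bq = 1/s = s⁻¹ (activity is decays per second).
So Bq⁻¹ = s.
V = W/A (potential = power per current),
    = kg·m²·s⁻³·A⁻¹.
Combining: Bq⁻¹·V = s · (kg·m²·s⁻³·A⁻¹) = kg·m²·s⁻²·A⁻¹.
kg·m²·s⁻²·A⁻¹ is the base-SI form of the weber.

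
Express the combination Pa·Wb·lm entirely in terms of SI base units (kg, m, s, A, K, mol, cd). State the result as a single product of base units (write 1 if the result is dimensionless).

Pa = N/m² (pressure = force per area),
    = kg·m⁻¹·s⁻².
Wb = V·s (flux: a volt is a weber per second),
    = kg·m²·s⁻²·A⁻¹.
lm = cd·sr = cd (luminous flux; sr is dimensionless).
Combining: Pa·Wb·lm = (kg·m⁻¹·s⁻²) · (kg·m²·s⁻²·A⁻¹) · cd = kg²·m·s⁻⁴·A⁻¹·cd.

kg²·m·s⁻⁴·A⁻¹·cd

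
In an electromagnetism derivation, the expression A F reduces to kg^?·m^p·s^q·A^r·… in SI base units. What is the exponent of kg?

F = C/V (capacitance = charge per voltage),
    = A·s/(kg·m²·s⁻³·A⁻¹) (substituting C and V),
    = kg⁻¹·m⁻²·s⁴·A².
Combining: A·F = A · (kg⁻¹·m⁻²·s⁴·A²) = kg⁻¹·m⁻²·s⁴·A³.
The exponent of kg is -1.

-1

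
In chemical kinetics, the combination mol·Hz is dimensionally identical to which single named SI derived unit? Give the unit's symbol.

kat

Hz = s⁻¹.
Combining: mol·Hz = mol · s⁻¹ = s⁻¹·mol.
s⁻¹·mol is the base-SI form of the katal.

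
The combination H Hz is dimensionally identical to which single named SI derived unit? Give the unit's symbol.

Ω

H = Wb/A (inductance = flux per current),
    = kg·m²·s⁻²·A⁻².
Hz = 1/s = s⁻¹ (frequency is cycles per second).
Combining: H·Hz = (kg·m²·s⁻²·A⁻²) · s⁻¹ = kg·m²·s⁻³·A⁻².
kg·m²·s⁻³·A⁻² is the base-SI form of the ohm.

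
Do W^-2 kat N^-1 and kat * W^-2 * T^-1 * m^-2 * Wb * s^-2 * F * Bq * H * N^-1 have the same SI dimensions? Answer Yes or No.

No

Left side:
  W = kg·m²·s⁻³.
  So W⁻² = kg⁻²·m⁻⁴·s⁶.
  kat = s⁻¹·mol.
  N = kg·m·s⁻².
  So N⁻¹ = kg⁻¹·m⁻¹·s².
  Combining: W⁻²·kat·N⁻¹ = (kg⁻²·m⁻⁴·s⁶) · (s⁻¹·mol) · (kg⁻¹·m⁻¹·s²) = kg⁻³·m⁻⁵·s⁷·mol.
Right side:
  kat = mol/s = s⁻¹·mol (catalytic activity).
  W = J/s (power = energy per time),
      = kg·m²·s⁻³.
  So W⁻² = kg⁻²·m⁻⁴·s⁶.
  T = Wb/m² (flux density = flux per area),
      = kg·s⁻²·A⁻¹.
  So T⁻¹ = kg⁻¹·s²·A.
  Wb = V·s (flux: a volt is a weber per second),
      = kg·m²·s⁻²·A⁻¹.
  F = C/V (capacitance = charge per voltage),
      = A·s/(kg·m²·s⁻³·A⁻¹) (substituting C and V),
      = kg⁻¹·m⁻²·s⁴·A².
  Bq = 1/s = s⁻¹ (activity is decays per second).
  H = Wb/A (inductance = flux per current),
      = kg·m²·s⁻²·A⁻².
  N = kg·m/s² = kg·m·s⁻² (force = mass × acceleration).
  So N⁻¹ = kg⁻¹·m⁻¹·s².
  Combining: kat·W⁻²·T⁻¹·m⁻²·Wb·s⁻²·F·Bq·H·N⁻¹ = (s⁻¹·mol) · (kg⁻²·m⁻⁴·s⁶) · (kg⁻¹·s²·A) · m⁻² · (kg·m²·s⁻²·A⁻¹) · s⁻² · (kg⁻¹·m⁻²·s⁴·A²) · s⁻¹ · (kg·m²·s⁻²·A⁻²) · (kg⁻¹·m⁻¹·s²) = kg⁻³·m⁻⁵·s⁶·mol.
Left is kg⁻³·m⁻⁵·s⁷·mol; right is kg⁻³·m⁻⁵·s⁶·mol — different.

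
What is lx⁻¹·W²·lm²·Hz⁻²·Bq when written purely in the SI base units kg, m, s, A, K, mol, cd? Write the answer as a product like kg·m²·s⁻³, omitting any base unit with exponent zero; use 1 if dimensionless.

lx = m⁻²·cd.
So lx⁻¹ = m²·cd⁻¹.
W = kg·m²·s⁻³.
So W² = kg²·m⁴·s⁻⁶.
lm = cd.
So lm² = cd².
Hz = s⁻¹.
So Hz⁻² = s².
Bq = s⁻¹.
Combining: lx⁻¹·W²·lm²·Hz⁻²·Bq = (m²·cd⁻¹) · (kg²·m⁴·s⁻⁶) · cd² · s² · s⁻¹ = kg²·m⁶·s⁻⁵·cd.

kg²·m⁶·s⁻⁵·cd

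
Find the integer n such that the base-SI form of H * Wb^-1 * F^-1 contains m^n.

H = Wb/A (inductance = flux per current),
    = kg·m²·s⁻²·A⁻².
Wb = V·s (flux: a volt is a weber per second),
    = kg·m²·s⁻²·A⁻¹.
So Wb⁻¹ = kg⁻¹·m⁻²·s²·A.
F = C/V (capacitance = charge per voltage),
    = A·s/(kg·m²·s⁻³·A⁻¹) (substituting C and V),
    = kg⁻¹·m⁻²·s⁴·A².
So F⁻¹ = kg·m²·s⁻⁴·A⁻².
Combining: H·Wb⁻¹·F⁻¹ = (kg·m²·s⁻²·A⁻²) · (kg⁻¹·m⁻²·s²·A) · (kg·m²·s⁻⁴·A⁻²) = kg·m²·s⁻⁴·A⁻³.
The exponent of m is 2.

2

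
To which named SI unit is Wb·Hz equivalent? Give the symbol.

V

Wb = V·s (flux: a volt is a weber per second),
    = kg·m²·s⁻²·A⁻¹.
Hz = 1/s = s⁻¹ (frequency is cycles per second).
Combining: Wb·Hz = (kg·m²·s⁻²·A⁻¹) · s⁻¹ = kg·m²·s⁻³·A⁻¹.
kg·m²·s⁻³·A⁻¹ is the base-SI form of the volt.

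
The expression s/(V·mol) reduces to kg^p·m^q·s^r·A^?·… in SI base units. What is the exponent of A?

1

V = kg·m²·s⁻³·A⁻¹.
So V⁻¹ = kg⁻¹·m⁻²·s³·A.
Combining: s·V⁻¹·mol⁻¹ = s · (kg⁻¹·m⁻²·s³·A) · mol⁻¹ = kg⁻¹·m⁻²·s⁴·A·mol⁻¹.
The exponent of A is 1.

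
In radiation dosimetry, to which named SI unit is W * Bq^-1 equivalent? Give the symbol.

J

W = kg·m²·s⁻³.
Bq = s⁻¹.
So Bq⁻¹ = s.
Combining: W·Bq⁻¹ = (kg·m²·s⁻³) · s = kg·m²·s⁻².
kg·m²·s⁻² is the base-SI form of the joule.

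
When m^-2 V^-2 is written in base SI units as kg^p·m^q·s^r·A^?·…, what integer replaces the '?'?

V = kg·m²·s⁻³·A⁻¹.
So V⁻² = kg⁻²·m⁻⁴·s⁶·A².
Combining: m⁻²·V⁻² = m⁻² · (kg⁻²·m⁻⁴·s⁶·A²) = kg⁻²·m⁻⁶·s⁶·A².
The exponent of A is 2.

2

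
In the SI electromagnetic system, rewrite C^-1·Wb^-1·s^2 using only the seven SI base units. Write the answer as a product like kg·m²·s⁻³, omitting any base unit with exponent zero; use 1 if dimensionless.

kg⁻¹·m⁻²·s³

C = s·A.
So C⁻¹ = s⁻¹·A⁻¹.
Wb = kg·m²·s⁻²·A⁻¹.
So Wb⁻¹ = kg⁻¹·m⁻²·s²·A.
Combining: C⁻¹·Wb⁻¹·s² = (s⁻¹·A⁻¹) · (kg⁻¹·m⁻²·s²·A) · s² = kg⁻¹·m⁻²·s³.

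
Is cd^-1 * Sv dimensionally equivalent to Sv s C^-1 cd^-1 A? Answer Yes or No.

Yes

Left side:
  Sv = J/kg (equivalent dose = energy per mass),
      = m²·s⁻².
  Combining: cd⁻¹·Sv = cd⁻¹ · (m²·s⁻²) = m²·s⁻²·cd⁻¹.
Right side:
  Sv = J/kg (equivalent dose = energy per mass),
      = m²·s⁻².
  C = A·s = s·A (charge = current × time).
  So C⁻¹ = s⁻¹·A⁻¹.
  Combining: Sv·s·C⁻¹·cd⁻¹·A = (m²·s⁻²) · s · (s⁻¹·A⁻¹) · cd⁻¹ · A = m²·s⁻²·cd⁻¹.
Both reduce to m²·s⁻²·cd⁻¹.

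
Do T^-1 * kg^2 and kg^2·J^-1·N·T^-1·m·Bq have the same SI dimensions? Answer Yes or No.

Left side:
  T = kg·s⁻²·A⁻¹.
  So T⁻¹ = kg⁻¹·s²·A.
  Combining: T⁻¹·kg² = (kg⁻¹·s²·A) · kg² = kg·s²·A.
Right side:
  J = kg·m²·s⁻².
  So J⁻¹ = kg⁻¹·m⁻²·s².
  N = kg·m·s⁻².
  T = kg·s⁻²·A⁻¹.
  So T⁻¹ = kg⁻¹·s²·A.
  Bq = s⁻¹.
  Combining: kg²·J⁻¹·N·T⁻¹·m·Bq = kg² · (kg⁻¹·m⁻²·s²) · (kg·m·s⁻²) · (kg⁻¹·s²·A) · m · s⁻¹ = kg·s·A.
Left is kg·s²·A; right is kg·s·A — different.

No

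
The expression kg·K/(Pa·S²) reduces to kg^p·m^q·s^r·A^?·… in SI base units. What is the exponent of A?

-4

Pa = N/m² (pressure = force per area),
    = kg·m⁻¹·s⁻².
So Pa⁻¹ = kg⁻¹·m·s².
S = 1/Ω (conductance is reciprocal resistance),
    = kg⁻¹·m⁻²·s³·A².
So S⁻² = kg²·m⁴·s⁻⁶·A⁻⁴.
Combining: kg·K·Pa⁻¹·S⁻² = kg · K · (kg⁻¹·m·s²) · (kg²·m⁴·s⁻⁶·A⁻⁴) = kg²·m⁵·s⁻⁴·A⁻⁴·K.
The exponent of A is -4.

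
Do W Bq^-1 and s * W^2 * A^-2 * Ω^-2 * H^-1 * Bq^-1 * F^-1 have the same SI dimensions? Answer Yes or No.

Left side:
  W = J/s (power = energy per time),
      = kg·m²·s⁻³.
  Bq = 1/s = s⁻¹ (activity is decays per second).
  So Bq⁻¹ = s.
  Combining: W·Bq⁻¹ = (kg·m²·s⁻³) · s = kg·m²·s⁻².
Right side:
  W = kg·m²·s⁻³.
  So W² = kg²·m⁴·s⁻⁶.
  Ω = kg·m²·s⁻³·A⁻².
  So Ω⁻² = kg⁻²·m⁻⁴·s⁶·A⁴.
  H = kg·m²·s⁻²·A⁻².
  So H⁻¹ = kg⁻¹·m⁻²·s²·A².
  Bq = s⁻¹.
  So Bq⁻¹ = s.
  F = kg⁻¹·m⁻²·s⁴·A².
  So F⁻¹ = kg·m²·s⁻⁴·A⁻².
  Combining: s·W²·A⁻²·Ω⁻²·H⁻¹·Bq⁻¹·F⁻¹ = s · (kg²·m⁴·s⁻⁶) · A⁻² · (kg⁻²·m⁻⁴·s⁶·A⁴) · (kg⁻¹·m⁻²·s²·A²) · s · (kg·m²·s⁻⁴·A⁻²) = A².
Left is kg·m²·s⁻²; right is A² — different.

No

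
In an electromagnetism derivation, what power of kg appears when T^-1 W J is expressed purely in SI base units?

T = kg·s⁻²·A⁻¹.
So T⁻¹ = kg⁻¹·s²·A.
W = kg·m²·s⁻³.
J = kg·m²·s⁻².
Combining: T⁻¹·W·J = (kg⁻¹·s²·A) · (kg·m²·s⁻³) · (kg·m²·s⁻²) = kg·m⁴·s⁻³·A.
The exponent of kg is 1.

1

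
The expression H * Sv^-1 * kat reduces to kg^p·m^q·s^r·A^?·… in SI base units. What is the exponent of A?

H = kg·m²·s⁻²·A⁻².
Sv = m²·s⁻².
So Sv⁻¹ = m⁻²·s².
kat = s⁻¹·mol.
Combining: H·Sv⁻¹·kat = (kg·m²·s⁻²·A⁻²) · (m⁻²·s²) · (s⁻¹·mol) = kg·s⁻¹·A⁻²·mol.
The exponent of A is -2.

-2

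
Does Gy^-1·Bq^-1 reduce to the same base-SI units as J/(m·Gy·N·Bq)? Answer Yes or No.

Yes

Left side:
  Gy = J/kg (absorbed dose = energy per mass),
      = m²·s⁻².
  So Gy⁻¹ = m⁻²·s².
  Bq = 1/s = s⁻¹ (activity is decays per second).
  So Bq⁻¹ = s.
  Combining: Gy⁻¹·Bq⁻¹ = (m⁻²·s²) · s = m⁻²·s³.
Right side:
  J = N·m (work = force × distance),
      = kg·m²·s⁻².
  Gy = J/kg (absorbed dose = energy per mass),
      = m²·s⁻².
  So Gy⁻¹ = m⁻²·s².
  N = kg·m/s² = kg·m·s⁻² (force = mass × acceleration).
  So N⁻¹ = kg⁻¹·m⁻¹·s².
  Bq = 1/s = s⁻¹ (activity is decays per second).
  So Bq⁻¹ = s.
  Combining: J·m⁻¹·Gy⁻¹·N⁻¹·Bq⁻¹ = (kg·m²·s⁻²) · m⁻¹ · (m⁻²·s²) · (kg⁻¹·m⁻¹·s²) · s = m⁻²·s³.
Both reduce to m⁻²·s³.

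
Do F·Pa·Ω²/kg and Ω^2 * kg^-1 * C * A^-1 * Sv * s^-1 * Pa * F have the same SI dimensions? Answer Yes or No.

No

Left side:
  F = kg⁻¹·m⁻²·s⁴·A².
  Pa = kg·m⁻¹·s⁻².
  Ω = kg·m²·s⁻³·A⁻².
  So Ω² = kg²·m⁴·s⁻⁶·A⁻⁴.
  Combining: F·Pa·kg⁻¹·Ω² = (kg⁻¹·m⁻²·s⁴·A²) · (kg·m⁻¹·s⁻²) · kg⁻¹ · (kg²·m⁴·s⁻⁶·A⁻⁴) = kg·m·s⁻⁴·A⁻².
Right side:
  Ω = kg·m²·s⁻³·A⁻².
  So Ω² = kg²·m⁴·s⁻⁶·A⁻⁴.
  C = s·A.
  Sv = m²·s⁻².
  Pa = kg·m⁻¹·s⁻².
  F = kg⁻¹·m⁻²·s⁴·A².
  Combining: Ω²·kg⁻¹·C·A⁻¹·Sv·s⁻¹·Pa·F = (kg²·m⁴·s⁻⁶·A⁻⁴) · kg⁻¹ · (s·A) · A⁻¹ · (m²·s⁻²) · s⁻¹ · (kg·m⁻¹·s⁻²) · (kg⁻¹·m⁻²·s⁴·A²) = kg·m³·s⁻⁶·A⁻².
Left is kg·m·s⁻⁴·A⁻²; right is kg·m³·s⁻⁶·A⁻² — different.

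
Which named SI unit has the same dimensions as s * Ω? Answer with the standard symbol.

H

Ω = V/A (resistance = voltage per current),
    = kg·m²·s⁻³·A⁻².
Combining: s·Ω = s · (kg·m²·s⁻³·A⁻²) = kg·m²·s⁻²·A⁻².
kg·m²·s⁻²·A⁻² is the base-SI form of the henry.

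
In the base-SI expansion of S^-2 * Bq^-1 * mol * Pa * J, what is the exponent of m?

5

S = kg⁻¹·m⁻²·s³·A².
So S⁻² = kg²·m⁴·s⁻⁶·A⁻⁴.
Bq = s⁻¹.
So Bq⁻¹ = s.
Pa = kg·m⁻¹·s⁻².
J = kg·m²·s⁻².
Combining: S⁻²·Bq⁻¹·mol·Pa·J = (kg²·m⁴·s⁻⁶·A⁻⁴) · s · mol · (kg·m⁻¹·s⁻²) · (kg·m²·s⁻²) = kg⁴·m⁵·s⁻⁹·A⁻⁴·mol.
The exponent of m is 5.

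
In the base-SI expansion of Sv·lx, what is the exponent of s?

Sv = J/kg (equivalent dose = energy per mass),
    = m²·s⁻².
lx = lm/m² (illuminance = luminous flux per area),
    = m⁻²·cd.
Combining: Sv·lx = (m²·s⁻²) · (m⁻²·cd) = s⁻²·cd.
The exponent of s is -2.

-2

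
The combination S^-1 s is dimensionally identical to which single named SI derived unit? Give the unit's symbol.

H

S = 1/Ω (conductance is reciprocal resistance),
    = kg⁻¹·m⁻²·s³·A².
So S⁻¹ = kg·m²·s⁻³·A⁻².
Combining: S⁻¹·s = (kg·m²·s⁻³·A⁻²) · s = kg·m²·s⁻²·A⁻².
kg·m²·s⁻²·A⁻² is the base-SI form of the henry.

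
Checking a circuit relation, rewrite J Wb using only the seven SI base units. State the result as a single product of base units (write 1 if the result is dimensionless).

kg²·m⁴·s⁻⁴·A⁻¹

J = kg·m²·s⁻².
Wb = kg·m²·s⁻²·A⁻¹.
Combining: J·Wb = (kg·m²·s⁻²) · (kg·m²·s⁻²·A⁻¹) = kg²·m⁴·s⁻⁴·A⁻¹.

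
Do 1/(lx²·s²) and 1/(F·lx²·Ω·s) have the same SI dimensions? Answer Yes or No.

Left side:
  lx = lm/m² (illuminance = luminous flux per area),
      = m⁻²·cd.
  So lx⁻² = m⁴·cd⁻².
  Combining: lx⁻²·s⁻² = (m⁴·cd⁻²) · s⁻² = m⁴·s⁻²·cd⁻².
Right side:
  F = C/V (capacitance = charge per voltage),
      = A·s/(kg·m²·s⁻³·A⁻¹) (substituting C and V),
      = kg⁻¹·m⁻²·s⁴·A².
  So F⁻¹ = kg·m²·s⁻⁴·A⁻².
  lx = lm/m² (illuminance = luminous flux per area),
      = m⁻²·cd.
  So lx⁻² = m⁴·cd⁻².
  Ω = V/A (resistance = voltage per current),
      = kg·m²·s⁻³·A⁻².
  So Ω⁻¹ = kg⁻¹·m⁻²·s³·A².
  Combining: F⁻¹·lx⁻²·Ω⁻¹·s⁻¹ = (kg·m²·s⁻⁴·A⁻²) · (m⁴·cd⁻²) · (kg⁻¹·m⁻²·s³·A²) · s⁻¹ = m⁴·s⁻²·cd⁻².
Both reduce to m⁴·s⁻²·cd⁻².

Yes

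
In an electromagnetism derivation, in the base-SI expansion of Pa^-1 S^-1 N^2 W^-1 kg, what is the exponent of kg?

Pa = N/m² (pressure = force per area),
    = kg·m⁻¹·s⁻².
So Pa⁻¹ = kg⁻¹·m·s².
S = 1/Ω (conductance is reciprocal resistance),
    = kg⁻¹·m⁻²·s³·A².
So S⁻¹ = kg·m²·s⁻³·A⁻².
N = kg·m/s² = kg·m·s⁻² (force = mass × acceleration).
So N² = kg²·m²·s⁻⁴.
W = J/s (power = energy per time),
    = kg·m²·s⁻³.
So W⁻¹ = kg⁻¹·m⁻²·s³.
Combining: Pa⁻¹·S⁻¹·N²·W⁻¹·kg = (kg⁻¹·m·s²) · (kg·m²·s⁻³·A⁻²) · (kg²·m²·s⁻⁴) · (kg⁻¹·m⁻²·s³) · kg = kg²·m³·s⁻²·A⁻².
The exponent of kg is 2.

2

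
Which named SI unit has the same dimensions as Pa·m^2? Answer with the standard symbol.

Pa = kg·m⁻¹·s⁻².
Combining: Pa·m² = (kg·m⁻¹·s⁻²) · m² = kg·m·s⁻².
kg·m·s⁻² is the base-SI form of the newton.

N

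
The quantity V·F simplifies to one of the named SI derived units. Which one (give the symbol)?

V = W/A (potential = power per current),
    = kg·m²·s⁻³·A⁻¹.
F = C/V (capacitance = charge per voltage),
    = A·s/(kg·m²·s⁻³·A⁻¹) (substituting C and V),
    = kg⁻¹·m⁻²·s⁴·A².
Combining: V·F = (kg·m²·s⁻³·A⁻¹) · (kg⁻¹·m⁻²·s⁴·A²) = s·A.
s·A is the base-SI form of the coulomb.

C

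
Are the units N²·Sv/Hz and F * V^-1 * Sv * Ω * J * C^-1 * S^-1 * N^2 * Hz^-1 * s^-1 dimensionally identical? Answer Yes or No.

Left side:
  N = kg·m·s⁻².
  So N² = kg²·m²·s⁻⁴.
  Hz = s⁻¹.
  So Hz⁻¹ = s.
  Sv = m²·s⁻².
  Combining: N²·Hz⁻¹·Sv = (kg²·m²·s⁻⁴) · s · (m²·s⁻²) = kg²·m⁴·s⁻⁵.
Right side:
  F = kg⁻¹·m⁻²·s⁴·A².
  V = kg·m²·s⁻³·A⁻¹.
  So V⁻¹ = kg⁻¹·m⁻²·s³·A.
  Sv = m²·s⁻².
  Ω = kg·m²·s⁻³·A⁻².
  J = kg·m²·s⁻².
  C = s·A.
  So C⁻¹ = s⁻¹·A⁻¹.
  S = kg⁻¹·m⁻²·s³·A².
  So S⁻¹ = kg·m²·s⁻³·A⁻².
  N = kg·m·s⁻².
  So N² = kg²·m²·s⁻⁴.
  Hz = s⁻¹.
  So Hz⁻¹ = s.
  Combining: F·V⁻¹·Sv·Ω·J·C⁻¹·S⁻¹·N²·Hz⁻¹·s⁻¹ = (kg⁻¹·m⁻²·s⁴·A²) · (kg⁻¹·m⁻²·s³·A) · (m²·s⁻²) · (kg·m²·s⁻³·A⁻²) · (kg·m²·s⁻²) · (s⁻¹·A⁻¹) · (kg·m²·s⁻³·A⁻²) · (kg²·m²·s⁻⁴) · s · s⁻¹ = kg³·m⁶·s⁻⁸·A⁻².
Left is kg²·m⁴·s⁻⁵; right is kg³·m⁶·s⁻⁸·A⁻² — different.

No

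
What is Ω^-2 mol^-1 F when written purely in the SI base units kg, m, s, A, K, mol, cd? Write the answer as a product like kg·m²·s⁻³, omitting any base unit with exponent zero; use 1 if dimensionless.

kg⁻³·m⁻⁶·s¹⁰·A⁶·mol⁻¹

Ω = V/A (resistance = voltage per current),
    = kg·m²·s⁻³·A⁻².
So Ω⁻² = kg⁻²·m⁻⁴·s⁶·A⁴.
F = C/V (capacitance = charge per voltage),
    = A·s/(kg·m²·s⁻³·A⁻¹) (substituting C and V),
    = kg⁻¹·m⁻²·s⁴·A².
Combining: Ω⁻²·mol⁻¹·F = (kg⁻²·m⁻⁴·s⁶·A⁴) · mol⁻¹ · (kg⁻¹·m⁻²·s⁴·A²) = kg⁻³·m⁻⁶·s¹⁰·A⁶·mol⁻¹.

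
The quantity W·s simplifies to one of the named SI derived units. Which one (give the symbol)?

W = kg·m²·s⁻³.
Combining: W·s = (kg·m²·s⁻³) · s = kg·m²·s⁻².
kg·m²·s⁻² is the base-SI form of the joule.

J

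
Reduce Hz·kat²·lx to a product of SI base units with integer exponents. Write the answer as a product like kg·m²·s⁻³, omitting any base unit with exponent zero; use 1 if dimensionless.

Hz = 1/s = s⁻¹ (frequency is cycles per second).
kat = mol/s = s⁻¹·mol (catalytic activity).
So kat² = s⁻²·mol².
lx = lm/m² (illuminance = luminous flux per area),
    = m⁻²·cd.
Combining: Hz·kat²·lx = s⁻¹ · (s⁻²·mol²) · (m⁻²·cd) = m⁻²·s⁻³·mol²·cd.

m⁻²·s⁻³·mol²·cd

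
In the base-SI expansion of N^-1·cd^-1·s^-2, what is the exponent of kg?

N = kg·m·s⁻².
So N⁻¹ = kg⁻¹·m⁻¹·s².
Combining: N⁻¹·cd⁻¹·s⁻² = (kg⁻¹·m⁻¹·s²) · cd⁻¹ · s⁻² = kg⁻¹·m⁻¹·cd⁻¹.
The exponent of kg is -1.

-1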